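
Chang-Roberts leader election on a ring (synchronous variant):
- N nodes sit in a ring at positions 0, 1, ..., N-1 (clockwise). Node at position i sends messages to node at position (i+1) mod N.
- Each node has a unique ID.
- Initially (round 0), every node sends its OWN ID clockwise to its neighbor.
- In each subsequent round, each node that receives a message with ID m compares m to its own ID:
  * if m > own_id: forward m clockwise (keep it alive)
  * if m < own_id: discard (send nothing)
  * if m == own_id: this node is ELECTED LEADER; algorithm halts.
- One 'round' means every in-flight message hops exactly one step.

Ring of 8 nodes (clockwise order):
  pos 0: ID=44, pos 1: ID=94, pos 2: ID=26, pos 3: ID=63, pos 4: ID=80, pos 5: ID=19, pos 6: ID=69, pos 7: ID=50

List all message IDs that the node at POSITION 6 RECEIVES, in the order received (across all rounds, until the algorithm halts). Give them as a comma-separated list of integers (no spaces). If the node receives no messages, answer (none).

Round 1: pos1(id94) recv 44: drop; pos2(id26) recv 94: fwd; pos3(id63) recv 26: drop; pos4(id80) recv 63: drop; pos5(id19) recv 80: fwd; pos6(id69) recv 19: drop; pos7(id50) recv 69: fwd; pos0(id44) recv 50: fwd
Round 2: pos3(id63) recv 94: fwd; pos6(id69) recv 80: fwd; pos0(id44) recv 69: fwd; pos1(id94) recv 50: drop
Round 3: pos4(id80) recv 94: fwd; pos7(id50) recv 80: fwd; pos1(id94) recv 69: drop
Round 4: pos5(id19) recv 94: fwd; pos0(id44) recv 80: fwd
Round 5: pos6(id69) recv 94: fwd; pos1(id94) recv 80: drop
Round 6: pos7(id50) recv 94: fwd
Round 7: pos0(id44) recv 94: fwd
Round 8: pos1(id94) recv 94: ELECTED

Answer: 19,80,94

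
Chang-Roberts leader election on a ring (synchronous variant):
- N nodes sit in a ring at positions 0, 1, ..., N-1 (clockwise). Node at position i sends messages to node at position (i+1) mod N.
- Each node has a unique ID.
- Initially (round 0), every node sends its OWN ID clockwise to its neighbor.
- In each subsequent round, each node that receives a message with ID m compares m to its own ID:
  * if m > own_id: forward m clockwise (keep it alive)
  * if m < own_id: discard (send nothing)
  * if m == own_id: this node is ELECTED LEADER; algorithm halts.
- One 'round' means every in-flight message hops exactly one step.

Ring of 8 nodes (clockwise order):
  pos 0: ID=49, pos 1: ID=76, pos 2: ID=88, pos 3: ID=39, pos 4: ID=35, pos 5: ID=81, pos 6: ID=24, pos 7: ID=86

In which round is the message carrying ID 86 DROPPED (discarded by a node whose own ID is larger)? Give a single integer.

Round 1: pos1(id76) recv 49: drop; pos2(id88) recv 76: drop; pos3(id39) recv 88: fwd; pos4(id35) recv 39: fwd; pos5(id81) recv 35: drop; pos6(id24) recv 81: fwd; pos7(id86) recv 24: drop; pos0(id49) recv 86: fwd
Round 2: pos4(id35) recv 88: fwd; pos5(id81) recv 39: drop; pos7(id86) recv 81: drop; pos1(id76) recv 86: fwd
Round 3: pos5(id81) recv 88: fwd; pos2(id88) recv 86: drop
Round 4: pos6(id24) recv 88: fwd
Round 5: pos7(id86) recv 88: fwd
Round 6: pos0(id49) recv 88: fwd
Round 7: pos1(id76) recv 88: fwd
Round 8: pos2(id88) recv 88: ELECTED
Message ID 86 originates at pos 7; dropped at pos 2 in round 3

Answer: 3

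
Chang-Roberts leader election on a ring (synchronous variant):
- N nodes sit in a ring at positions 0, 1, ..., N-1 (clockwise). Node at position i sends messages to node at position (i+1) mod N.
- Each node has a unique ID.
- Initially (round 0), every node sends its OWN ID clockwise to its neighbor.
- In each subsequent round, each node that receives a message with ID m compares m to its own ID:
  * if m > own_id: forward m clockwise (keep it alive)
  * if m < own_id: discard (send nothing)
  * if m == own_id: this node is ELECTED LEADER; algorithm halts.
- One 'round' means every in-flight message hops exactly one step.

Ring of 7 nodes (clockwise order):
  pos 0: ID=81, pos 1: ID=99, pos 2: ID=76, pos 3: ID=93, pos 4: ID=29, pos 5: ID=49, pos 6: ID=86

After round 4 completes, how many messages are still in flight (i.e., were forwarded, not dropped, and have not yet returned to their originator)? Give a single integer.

Round 1: pos1(id99) recv 81: drop; pos2(id76) recv 99: fwd; pos3(id93) recv 76: drop; pos4(id29) recv 93: fwd; pos5(id49) recv 29: drop; pos6(id86) recv 49: drop; pos0(id81) recv 86: fwd
Round 2: pos3(id93) recv 99: fwd; pos5(id49) recv 93: fwd; pos1(id99) recv 86: drop
Round 3: pos4(id29) recv 99: fwd; pos6(id86) recv 93: fwd
Round 4: pos5(id49) recv 99: fwd; pos0(id81) recv 93: fwd
After round 4: 2 messages still in flight

Answer: 2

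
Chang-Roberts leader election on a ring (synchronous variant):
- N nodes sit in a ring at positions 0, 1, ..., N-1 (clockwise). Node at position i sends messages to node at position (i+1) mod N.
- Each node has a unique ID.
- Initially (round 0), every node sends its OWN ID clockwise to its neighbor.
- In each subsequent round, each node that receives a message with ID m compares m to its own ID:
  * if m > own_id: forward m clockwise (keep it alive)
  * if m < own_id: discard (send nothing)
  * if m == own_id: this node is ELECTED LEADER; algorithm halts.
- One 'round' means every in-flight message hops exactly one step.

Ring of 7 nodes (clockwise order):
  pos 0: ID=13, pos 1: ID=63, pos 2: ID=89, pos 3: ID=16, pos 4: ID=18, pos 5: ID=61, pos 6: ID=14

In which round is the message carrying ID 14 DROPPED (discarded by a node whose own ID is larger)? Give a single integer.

Answer: 2

Derivation:
Round 1: pos1(id63) recv 13: drop; pos2(id89) recv 63: drop; pos3(id16) recv 89: fwd; pos4(id18) recv 16: drop; pos5(id61) recv 18: drop; pos6(id14) recv 61: fwd; pos0(id13) recv 14: fwd
Round 2: pos4(id18) recv 89: fwd; pos0(id13) recv 61: fwd; pos1(id63) recv 14: drop
Round 3: pos5(id61) recv 89: fwd; pos1(id63) recv 61: drop
Round 4: pos6(id14) recv 89: fwd
Round 5: pos0(id13) recv 89: fwd
Round 6: pos1(id63) recv 89: fwd
Round 7: pos2(id89) recv 89: ELECTED
Message ID 14 originates at pos 6; dropped at pos 1 in round 2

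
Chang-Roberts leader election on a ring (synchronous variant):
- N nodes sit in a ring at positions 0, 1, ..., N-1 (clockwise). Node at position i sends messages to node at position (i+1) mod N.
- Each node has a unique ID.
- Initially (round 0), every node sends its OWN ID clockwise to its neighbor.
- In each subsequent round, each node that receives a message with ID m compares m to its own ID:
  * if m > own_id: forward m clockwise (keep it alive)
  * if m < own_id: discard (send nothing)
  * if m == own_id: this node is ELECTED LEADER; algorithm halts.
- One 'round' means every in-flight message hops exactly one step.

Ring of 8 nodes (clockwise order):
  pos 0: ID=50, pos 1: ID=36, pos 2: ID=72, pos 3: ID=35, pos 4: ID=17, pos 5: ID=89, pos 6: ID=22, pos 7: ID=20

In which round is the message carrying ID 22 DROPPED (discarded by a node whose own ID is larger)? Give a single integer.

Answer: 2

Derivation:
Round 1: pos1(id36) recv 50: fwd; pos2(id72) recv 36: drop; pos3(id35) recv 72: fwd; pos4(id17) recv 35: fwd; pos5(id89) recv 17: drop; pos6(id22) recv 89: fwd; pos7(id20) recv 22: fwd; pos0(id50) recv 20: drop
Round 2: pos2(id72) recv 50: drop; pos4(id17) recv 72: fwd; pos5(id89) recv 35: drop; pos7(id20) recv 89: fwd; pos0(id50) recv 22: drop
Round 3: pos5(id89) recv 72: drop; pos0(id50) recv 89: fwd
Round 4: pos1(id36) recv 89: fwd
Round 5: pos2(id72) recv 89: fwd
Round 6: pos3(id35) recv 89: fwd
Round 7: pos4(id17) recv 89: fwd
Round 8: pos5(id89) recv 89: ELECTED
Message ID 22 originates at pos 6; dropped at pos 0 in round 2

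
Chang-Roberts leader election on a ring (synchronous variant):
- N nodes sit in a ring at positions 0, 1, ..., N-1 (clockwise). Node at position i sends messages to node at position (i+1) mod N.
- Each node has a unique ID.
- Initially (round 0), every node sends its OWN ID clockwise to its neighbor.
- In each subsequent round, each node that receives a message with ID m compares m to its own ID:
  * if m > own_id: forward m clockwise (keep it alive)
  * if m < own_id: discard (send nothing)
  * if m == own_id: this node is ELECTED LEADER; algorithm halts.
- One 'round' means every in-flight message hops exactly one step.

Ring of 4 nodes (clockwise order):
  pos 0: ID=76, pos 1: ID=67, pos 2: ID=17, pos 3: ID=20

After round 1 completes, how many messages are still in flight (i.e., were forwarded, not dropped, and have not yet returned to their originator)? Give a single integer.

Answer: 2

Derivation:
Round 1: pos1(id67) recv 76: fwd; pos2(id17) recv 67: fwd; pos3(id20) recv 17: drop; pos0(id76) recv 20: drop
After round 1: 2 messages still in flight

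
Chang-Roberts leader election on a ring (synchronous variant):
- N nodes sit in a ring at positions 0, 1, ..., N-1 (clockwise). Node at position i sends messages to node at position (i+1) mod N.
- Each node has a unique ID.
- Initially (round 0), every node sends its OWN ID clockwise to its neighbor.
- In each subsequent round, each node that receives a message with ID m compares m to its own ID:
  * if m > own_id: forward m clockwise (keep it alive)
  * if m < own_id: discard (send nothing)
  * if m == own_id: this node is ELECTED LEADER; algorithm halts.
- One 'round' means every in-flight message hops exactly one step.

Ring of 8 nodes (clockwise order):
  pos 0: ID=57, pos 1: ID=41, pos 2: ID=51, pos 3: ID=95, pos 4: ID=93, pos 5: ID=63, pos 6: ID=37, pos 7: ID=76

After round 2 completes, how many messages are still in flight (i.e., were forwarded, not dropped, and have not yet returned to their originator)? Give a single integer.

Answer: 4

Derivation:
Round 1: pos1(id41) recv 57: fwd; pos2(id51) recv 41: drop; pos3(id95) recv 51: drop; pos4(id93) recv 95: fwd; pos5(id63) recv 93: fwd; pos6(id37) recv 63: fwd; pos7(id76) recv 37: drop; pos0(id57) recv 76: fwd
Round 2: pos2(id51) recv 57: fwd; pos5(id63) recv 95: fwd; pos6(id37) recv 93: fwd; pos7(id76) recv 63: drop; pos1(id41) recv 76: fwd
After round 2: 4 messages still in flight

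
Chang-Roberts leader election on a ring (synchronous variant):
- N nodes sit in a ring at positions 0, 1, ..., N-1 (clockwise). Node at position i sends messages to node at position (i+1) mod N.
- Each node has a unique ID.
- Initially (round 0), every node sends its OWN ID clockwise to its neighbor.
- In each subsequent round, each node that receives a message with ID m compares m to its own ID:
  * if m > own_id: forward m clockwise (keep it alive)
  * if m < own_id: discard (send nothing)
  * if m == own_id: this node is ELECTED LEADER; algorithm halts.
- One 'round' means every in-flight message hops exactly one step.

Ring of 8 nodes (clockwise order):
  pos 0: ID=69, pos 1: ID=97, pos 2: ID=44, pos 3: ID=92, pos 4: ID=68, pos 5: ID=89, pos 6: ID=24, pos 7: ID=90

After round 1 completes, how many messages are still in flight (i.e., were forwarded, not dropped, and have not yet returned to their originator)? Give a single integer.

Round 1: pos1(id97) recv 69: drop; pos2(id44) recv 97: fwd; pos3(id92) recv 44: drop; pos4(id68) recv 92: fwd; pos5(id89) recv 68: drop; pos6(id24) recv 89: fwd; pos7(id90) recv 24: drop; pos0(id69) recv 90: fwd
After round 1: 4 messages still in flight

Answer: 4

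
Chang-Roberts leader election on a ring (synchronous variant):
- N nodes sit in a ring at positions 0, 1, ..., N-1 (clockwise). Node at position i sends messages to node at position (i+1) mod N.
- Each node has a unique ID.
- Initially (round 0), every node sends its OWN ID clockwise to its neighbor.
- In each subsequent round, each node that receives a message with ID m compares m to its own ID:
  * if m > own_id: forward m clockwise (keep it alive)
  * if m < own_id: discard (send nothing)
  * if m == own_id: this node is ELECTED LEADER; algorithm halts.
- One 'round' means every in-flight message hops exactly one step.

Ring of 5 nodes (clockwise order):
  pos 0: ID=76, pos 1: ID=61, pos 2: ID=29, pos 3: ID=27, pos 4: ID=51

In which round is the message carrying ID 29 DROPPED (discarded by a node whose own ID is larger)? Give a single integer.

Answer: 2

Derivation:
Round 1: pos1(id61) recv 76: fwd; pos2(id29) recv 61: fwd; pos3(id27) recv 29: fwd; pos4(id51) recv 27: drop; pos0(id76) recv 51: drop
Round 2: pos2(id29) recv 76: fwd; pos3(id27) recv 61: fwd; pos4(id51) recv 29: drop
Round 3: pos3(id27) recv 76: fwd; pos4(id51) recv 61: fwd
Round 4: pos4(id51) recv 76: fwd; pos0(id76) recv 61: drop
Round 5: pos0(id76) recv 76: ELECTED
Message ID 29 originates at pos 2; dropped at pos 4 in round 2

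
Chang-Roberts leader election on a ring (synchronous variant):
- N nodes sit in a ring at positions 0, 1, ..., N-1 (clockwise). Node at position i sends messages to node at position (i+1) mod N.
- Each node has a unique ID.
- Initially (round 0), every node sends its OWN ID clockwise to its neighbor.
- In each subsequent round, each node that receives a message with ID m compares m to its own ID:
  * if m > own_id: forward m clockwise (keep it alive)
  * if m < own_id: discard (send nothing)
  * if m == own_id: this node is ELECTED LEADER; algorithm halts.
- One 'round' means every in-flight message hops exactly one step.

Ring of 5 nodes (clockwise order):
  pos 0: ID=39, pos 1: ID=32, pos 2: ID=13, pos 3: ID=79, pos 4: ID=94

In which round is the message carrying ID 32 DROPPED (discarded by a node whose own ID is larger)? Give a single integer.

Round 1: pos1(id32) recv 39: fwd; pos2(id13) recv 32: fwd; pos3(id79) recv 13: drop; pos4(id94) recv 79: drop; pos0(id39) recv 94: fwd
Round 2: pos2(id13) recv 39: fwd; pos3(id79) recv 32: drop; pos1(id32) recv 94: fwd
Round 3: pos3(id79) recv 39: drop; pos2(id13) recv 94: fwd
Round 4: pos3(id79) recv 94: fwd
Round 5: pos4(id94) recv 94: ELECTED
Message ID 32 originates at pos 1; dropped at pos 3 in round 2

Answer: 2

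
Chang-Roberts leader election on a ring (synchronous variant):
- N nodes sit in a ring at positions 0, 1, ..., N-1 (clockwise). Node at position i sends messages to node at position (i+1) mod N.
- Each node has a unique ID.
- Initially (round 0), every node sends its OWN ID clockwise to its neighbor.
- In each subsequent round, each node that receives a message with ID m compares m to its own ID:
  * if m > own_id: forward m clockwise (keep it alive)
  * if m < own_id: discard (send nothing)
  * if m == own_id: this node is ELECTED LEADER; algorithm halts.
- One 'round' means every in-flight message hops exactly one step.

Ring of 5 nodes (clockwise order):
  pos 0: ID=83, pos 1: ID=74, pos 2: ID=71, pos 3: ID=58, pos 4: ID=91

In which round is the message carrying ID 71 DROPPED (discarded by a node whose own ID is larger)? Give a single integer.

Round 1: pos1(id74) recv 83: fwd; pos2(id71) recv 74: fwd; pos3(id58) recv 71: fwd; pos4(id91) recv 58: drop; pos0(id83) recv 91: fwd
Round 2: pos2(id71) recv 83: fwd; pos3(id58) recv 74: fwd; pos4(id91) recv 71: drop; pos1(id74) recv 91: fwd
Round 3: pos3(id58) recv 83: fwd; pos4(id91) recv 74: drop; pos2(id71) recv 91: fwd
Round 4: pos4(id91) recv 83: drop; pos3(id58) recv 91: fwd
Round 5: pos4(id91) recv 91: ELECTED
Message ID 71 originates at pos 2; dropped at pos 4 in round 2

Answer: 2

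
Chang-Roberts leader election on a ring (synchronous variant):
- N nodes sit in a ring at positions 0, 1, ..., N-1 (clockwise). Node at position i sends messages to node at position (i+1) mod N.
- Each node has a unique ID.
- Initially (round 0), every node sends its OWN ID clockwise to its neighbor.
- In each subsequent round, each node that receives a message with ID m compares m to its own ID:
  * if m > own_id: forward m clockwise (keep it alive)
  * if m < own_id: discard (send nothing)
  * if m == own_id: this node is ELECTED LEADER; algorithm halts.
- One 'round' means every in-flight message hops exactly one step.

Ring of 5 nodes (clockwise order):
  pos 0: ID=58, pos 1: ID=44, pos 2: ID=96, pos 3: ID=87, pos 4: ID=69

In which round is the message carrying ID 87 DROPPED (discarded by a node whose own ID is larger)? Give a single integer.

Round 1: pos1(id44) recv 58: fwd; pos2(id96) recv 44: drop; pos3(id87) recv 96: fwd; pos4(id69) recv 87: fwd; pos0(id58) recv 69: fwd
Round 2: pos2(id96) recv 58: drop; pos4(id69) recv 96: fwd; pos0(id58) recv 87: fwd; pos1(id44) recv 69: fwd
Round 3: pos0(id58) recv 96: fwd; pos1(id44) recv 87: fwd; pos2(id96) recv 69: drop
Round 4: pos1(id44) recv 96: fwd; pos2(id96) recv 87: drop
Round 5: pos2(id96) recv 96: ELECTED
Message ID 87 originates at pos 3; dropped at pos 2 in round 4

Answer: 4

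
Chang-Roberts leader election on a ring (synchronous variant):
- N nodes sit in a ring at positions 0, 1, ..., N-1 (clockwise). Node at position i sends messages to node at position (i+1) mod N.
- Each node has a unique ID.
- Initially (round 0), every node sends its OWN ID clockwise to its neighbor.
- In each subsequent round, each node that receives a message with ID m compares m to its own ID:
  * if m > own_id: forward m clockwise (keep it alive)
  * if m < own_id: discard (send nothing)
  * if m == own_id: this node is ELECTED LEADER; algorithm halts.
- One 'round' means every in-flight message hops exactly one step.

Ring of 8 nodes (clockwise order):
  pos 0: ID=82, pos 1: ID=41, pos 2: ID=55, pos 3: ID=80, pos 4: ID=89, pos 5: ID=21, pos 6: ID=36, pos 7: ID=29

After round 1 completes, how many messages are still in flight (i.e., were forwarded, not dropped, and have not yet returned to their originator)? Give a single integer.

Round 1: pos1(id41) recv 82: fwd; pos2(id55) recv 41: drop; pos3(id80) recv 55: drop; pos4(id89) recv 80: drop; pos5(id21) recv 89: fwd; pos6(id36) recv 21: drop; pos7(id29) recv 36: fwd; pos0(id82) recv 29: drop
After round 1: 3 messages still in flight

Answer: 3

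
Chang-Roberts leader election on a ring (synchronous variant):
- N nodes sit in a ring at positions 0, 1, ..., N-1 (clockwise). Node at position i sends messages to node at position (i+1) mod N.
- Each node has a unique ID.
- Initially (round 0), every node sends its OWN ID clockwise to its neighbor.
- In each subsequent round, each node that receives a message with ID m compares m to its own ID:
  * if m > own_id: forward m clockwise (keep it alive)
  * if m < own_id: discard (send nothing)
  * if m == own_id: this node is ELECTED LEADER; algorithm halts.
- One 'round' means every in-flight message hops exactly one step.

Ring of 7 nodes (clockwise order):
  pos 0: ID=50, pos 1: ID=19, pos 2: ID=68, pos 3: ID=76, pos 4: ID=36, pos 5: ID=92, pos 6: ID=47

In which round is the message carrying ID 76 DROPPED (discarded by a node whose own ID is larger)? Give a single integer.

Answer: 2

Derivation:
Round 1: pos1(id19) recv 50: fwd; pos2(id68) recv 19: drop; pos3(id76) recv 68: drop; pos4(id36) recv 76: fwd; pos5(id92) recv 36: drop; pos6(id47) recv 92: fwd; pos0(id50) recv 47: drop
Round 2: pos2(id68) recv 50: drop; pos5(id92) recv 76: drop; pos0(id50) recv 92: fwd
Round 3: pos1(id19) recv 92: fwd
Round 4: pos2(id68) recv 92: fwd
Round 5: pos3(id76) recv 92: fwd
Round 6: pos4(id36) recv 92: fwd
Round 7: pos5(id92) recv 92: ELECTED
Message ID 76 originates at pos 3; dropped at pos 5 in round 2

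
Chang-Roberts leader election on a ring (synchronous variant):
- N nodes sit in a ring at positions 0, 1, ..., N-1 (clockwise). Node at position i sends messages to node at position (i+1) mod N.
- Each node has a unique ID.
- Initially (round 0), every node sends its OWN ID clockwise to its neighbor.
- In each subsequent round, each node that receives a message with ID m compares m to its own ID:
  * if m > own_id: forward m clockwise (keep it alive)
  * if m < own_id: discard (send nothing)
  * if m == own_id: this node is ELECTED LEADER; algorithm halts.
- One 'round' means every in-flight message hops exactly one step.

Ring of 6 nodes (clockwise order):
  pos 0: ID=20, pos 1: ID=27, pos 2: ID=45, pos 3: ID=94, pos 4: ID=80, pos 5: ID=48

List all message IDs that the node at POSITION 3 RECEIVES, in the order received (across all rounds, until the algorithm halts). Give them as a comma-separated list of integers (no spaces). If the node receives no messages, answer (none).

Answer: 45,48,80,94

Derivation:
Round 1: pos1(id27) recv 20: drop; pos2(id45) recv 27: drop; pos3(id94) recv 45: drop; pos4(id80) recv 94: fwd; pos5(id48) recv 80: fwd; pos0(id20) recv 48: fwd
Round 2: pos5(id48) recv 94: fwd; pos0(id20) recv 80: fwd; pos1(id27) recv 48: fwd
Round 3: pos0(id20) recv 94: fwd; pos1(id27) recv 80: fwd; pos2(id45) recv 48: fwd
Round 4: pos1(id27) recv 94: fwd; pos2(id45) recv 80: fwd; pos3(id94) recv 48: drop
Round 5: pos2(id45) recv 94: fwd; pos3(id94) recv 80: drop
Round 6: pos3(id94) recv 94: ELECTED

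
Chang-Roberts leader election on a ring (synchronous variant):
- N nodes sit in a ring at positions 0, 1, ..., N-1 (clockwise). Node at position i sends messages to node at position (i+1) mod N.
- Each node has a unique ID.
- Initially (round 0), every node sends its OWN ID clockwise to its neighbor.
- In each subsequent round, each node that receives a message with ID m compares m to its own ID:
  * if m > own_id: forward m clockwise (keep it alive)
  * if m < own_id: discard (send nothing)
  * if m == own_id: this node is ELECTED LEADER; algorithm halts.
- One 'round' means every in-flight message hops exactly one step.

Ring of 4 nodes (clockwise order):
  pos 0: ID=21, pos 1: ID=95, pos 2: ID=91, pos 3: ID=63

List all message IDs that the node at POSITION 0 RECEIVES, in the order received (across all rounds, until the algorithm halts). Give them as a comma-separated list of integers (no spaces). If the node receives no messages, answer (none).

Answer: 63,91,95

Derivation:
Round 1: pos1(id95) recv 21: drop; pos2(id91) recv 95: fwd; pos3(id63) recv 91: fwd; pos0(id21) recv 63: fwd
Round 2: pos3(id63) recv 95: fwd; pos0(id21) recv 91: fwd; pos1(id95) recv 63: drop
Round 3: pos0(id21) recv 95: fwd; pos1(id95) recv 91: drop
Round 4: pos1(id95) recv 95: ELECTED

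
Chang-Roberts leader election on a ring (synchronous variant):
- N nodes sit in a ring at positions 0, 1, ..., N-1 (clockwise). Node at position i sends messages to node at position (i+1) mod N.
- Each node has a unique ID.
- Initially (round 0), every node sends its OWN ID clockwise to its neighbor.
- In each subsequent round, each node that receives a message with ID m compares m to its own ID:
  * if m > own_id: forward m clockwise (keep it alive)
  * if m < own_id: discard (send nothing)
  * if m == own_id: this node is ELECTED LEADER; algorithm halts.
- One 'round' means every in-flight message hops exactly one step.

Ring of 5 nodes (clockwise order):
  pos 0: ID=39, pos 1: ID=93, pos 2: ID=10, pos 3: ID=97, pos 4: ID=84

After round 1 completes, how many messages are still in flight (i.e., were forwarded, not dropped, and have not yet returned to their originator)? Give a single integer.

Round 1: pos1(id93) recv 39: drop; pos2(id10) recv 93: fwd; pos3(id97) recv 10: drop; pos4(id84) recv 97: fwd; pos0(id39) recv 84: fwd
After round 1: 3 messages still in flight

Answer: 3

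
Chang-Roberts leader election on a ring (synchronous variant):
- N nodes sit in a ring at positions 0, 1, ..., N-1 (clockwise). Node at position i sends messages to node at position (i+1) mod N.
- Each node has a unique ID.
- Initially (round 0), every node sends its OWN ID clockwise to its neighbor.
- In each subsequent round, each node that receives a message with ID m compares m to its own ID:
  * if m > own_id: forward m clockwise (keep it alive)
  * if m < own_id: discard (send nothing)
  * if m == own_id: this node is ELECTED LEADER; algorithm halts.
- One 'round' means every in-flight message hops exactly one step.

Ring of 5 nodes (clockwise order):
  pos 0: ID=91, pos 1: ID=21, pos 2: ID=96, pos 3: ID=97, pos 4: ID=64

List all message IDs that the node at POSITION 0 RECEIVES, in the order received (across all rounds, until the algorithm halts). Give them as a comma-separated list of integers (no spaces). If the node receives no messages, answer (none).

Answer: 64,97

Derivation:
Round 1: pos1(id21) recv 91: fwd; pos2(id96) recv 21: drop; pos3(id97) recv 96: drop; pos4(id64) recv 97: fwd; pos0(id91) recv 64: drop
Round 2: pos2(id96) recv 91: drop; pos0(id91) recv 97: fwd
Round 3: pos1(id21) recv 97: fwd
Round 4: pos2(id96) recv 97: fwd
Round 5: pos3(id97) recv 97: ELECTED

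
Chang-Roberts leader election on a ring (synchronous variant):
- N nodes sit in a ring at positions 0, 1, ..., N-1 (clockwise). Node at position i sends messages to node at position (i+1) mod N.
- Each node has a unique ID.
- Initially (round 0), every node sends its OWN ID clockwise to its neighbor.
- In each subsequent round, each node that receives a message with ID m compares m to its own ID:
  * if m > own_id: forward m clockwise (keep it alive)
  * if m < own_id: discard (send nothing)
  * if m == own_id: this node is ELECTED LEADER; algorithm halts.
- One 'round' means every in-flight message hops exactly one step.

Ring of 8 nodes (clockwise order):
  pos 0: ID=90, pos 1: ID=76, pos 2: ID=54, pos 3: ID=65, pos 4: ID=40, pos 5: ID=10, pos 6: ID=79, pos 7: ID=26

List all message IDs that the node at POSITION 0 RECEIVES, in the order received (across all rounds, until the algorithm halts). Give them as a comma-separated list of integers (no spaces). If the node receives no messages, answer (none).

Round 1: pos1(id76) recv 90: fwd; pos2(id54) recv 76: fwd; pos3(id65) recv 54: drop; pos4(id40) recv 65: fwd; pos5(id10) recv 40: fwd; pos6(id79) recv 10: drop; pos7(id26) recv 79: fwd; pos0(id90) recv 26: drop
Round 2: pos2(id54) recv 90: fwd; pos3(id65) recv 76: fwd; pos5(id10) recv 65: fwd; pos6(id79) recv 40: drop; pos0(id90) recv 79: drop
Round 3: pos3(id65) recv 90: fwd; pos4(id40) recv 76: fwd; pos6(id79) recv 65: drop
Round 4: pos4(id40) recv 90: fwd; pos5(id10) recv 76: fwd
Round 5: pos5(id10) recv 90: fwd; pos6(id79) recv 76: drop
Round 6: pos6(id79) recv 90: fwd
Round 7: pos7(id26) recv 90: fwd
Round 8: pos0(id90) recv 90: ELECTED

Answer: 26,79,90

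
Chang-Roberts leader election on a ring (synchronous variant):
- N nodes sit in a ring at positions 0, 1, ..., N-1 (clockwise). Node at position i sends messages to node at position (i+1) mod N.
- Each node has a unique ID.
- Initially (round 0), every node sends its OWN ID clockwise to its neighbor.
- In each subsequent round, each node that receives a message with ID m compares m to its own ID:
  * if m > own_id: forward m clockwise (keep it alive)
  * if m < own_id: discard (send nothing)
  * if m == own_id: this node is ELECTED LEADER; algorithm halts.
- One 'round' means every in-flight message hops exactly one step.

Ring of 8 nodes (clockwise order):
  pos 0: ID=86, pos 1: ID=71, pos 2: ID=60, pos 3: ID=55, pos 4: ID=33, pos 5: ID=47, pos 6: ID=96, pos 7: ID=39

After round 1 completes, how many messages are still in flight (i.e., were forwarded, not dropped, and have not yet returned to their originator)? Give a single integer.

Answer: 5

Derivation:
Round 1: pos1(id71) recv 86: fwd; pos2(id60) recv 71: fwd; pos3(id55) recv 60: fwd; pos4(id33) recv 55: fwd; pos5(id47) recv 33: drop; pos6(id96) recv 47: drop; pos7(id39) recv 96: fwd; pos0(id86) recv 39: drop
After round 1: 5 messages still in flight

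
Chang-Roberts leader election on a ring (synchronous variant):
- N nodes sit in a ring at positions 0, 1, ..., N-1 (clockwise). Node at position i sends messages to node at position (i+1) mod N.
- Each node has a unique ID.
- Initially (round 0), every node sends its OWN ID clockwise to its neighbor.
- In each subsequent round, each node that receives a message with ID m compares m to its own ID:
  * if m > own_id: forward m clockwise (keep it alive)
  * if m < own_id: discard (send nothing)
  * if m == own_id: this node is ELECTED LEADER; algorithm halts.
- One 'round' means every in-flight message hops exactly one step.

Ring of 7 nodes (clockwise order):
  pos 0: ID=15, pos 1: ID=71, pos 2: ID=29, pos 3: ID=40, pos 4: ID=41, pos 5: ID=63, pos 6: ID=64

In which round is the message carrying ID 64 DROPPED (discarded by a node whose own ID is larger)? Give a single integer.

Round 1: pos1(id71) recv 15: drop; pos2(id29) recv 71: fwd; pos3(id40) recv 29: drop; pos4(id41) recv 40: drop; pos5(id63) recv 41: drop; pos6(id64) recv 63: drop; pos0(id15) recv 64: fwd
Round 2: pos3(id40) recv 71: fwd; pos1(id71) recv 64: drop
Round 3: pos4(id41) recv 71: fwd
Round 4: pos5(id63) recv 71: fwd
Round 5: pos6(id64) recv 71: fwd
Round 6: pos0(id15) recv 71: fwd
Round 7: pos1(id71) recv 71: ELECTED
Message ID 64 originates at pos 6; dropped at pos 1 in round 2

Answer: 2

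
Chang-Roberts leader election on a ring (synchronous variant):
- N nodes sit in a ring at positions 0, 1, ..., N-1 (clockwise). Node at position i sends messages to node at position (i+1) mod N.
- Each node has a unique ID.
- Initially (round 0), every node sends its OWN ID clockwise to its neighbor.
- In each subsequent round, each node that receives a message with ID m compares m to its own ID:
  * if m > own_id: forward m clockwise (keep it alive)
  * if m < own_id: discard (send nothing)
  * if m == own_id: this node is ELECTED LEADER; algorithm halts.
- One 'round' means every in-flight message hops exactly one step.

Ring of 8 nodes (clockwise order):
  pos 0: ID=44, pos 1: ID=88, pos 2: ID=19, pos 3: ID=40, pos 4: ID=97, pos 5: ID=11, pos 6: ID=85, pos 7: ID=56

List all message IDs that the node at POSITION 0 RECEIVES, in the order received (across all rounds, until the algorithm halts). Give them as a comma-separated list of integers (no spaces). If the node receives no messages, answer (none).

Round 1: pos1(id88) recv 44: drop; pos2(id19) recv 88: fwd; pos3(id40) recv 19: drop; pos4(id97) recv 40: drop; pos5(id11) recv 97: fwd; pos6(id85) recv 11: drop; pos7(id56) recv 85: fwd; pos0(id44) recv 56: fwd
Round 2: pos3(id40) recv 88: fwd; pos6(id85) recv 97: fwd; pos0(id44) recv 85: fwd; pos1(id88) recv 56: drop
Round 3: pos4(id97) recv 88: drop; pos7(id56) recv 97: fwd; pos1(id88) recv 85: drop
Round 4: pos0(id44) recv 97: fwd
Round 5: pos1(id88) recv 97: fwd
Round 6: pos2(id19) recv 97: fwd
Round 7: pos3(id40) recv 97: fwd
Round 8: pos4(id97) recv 97: ELECTED

Answer: 56,85,97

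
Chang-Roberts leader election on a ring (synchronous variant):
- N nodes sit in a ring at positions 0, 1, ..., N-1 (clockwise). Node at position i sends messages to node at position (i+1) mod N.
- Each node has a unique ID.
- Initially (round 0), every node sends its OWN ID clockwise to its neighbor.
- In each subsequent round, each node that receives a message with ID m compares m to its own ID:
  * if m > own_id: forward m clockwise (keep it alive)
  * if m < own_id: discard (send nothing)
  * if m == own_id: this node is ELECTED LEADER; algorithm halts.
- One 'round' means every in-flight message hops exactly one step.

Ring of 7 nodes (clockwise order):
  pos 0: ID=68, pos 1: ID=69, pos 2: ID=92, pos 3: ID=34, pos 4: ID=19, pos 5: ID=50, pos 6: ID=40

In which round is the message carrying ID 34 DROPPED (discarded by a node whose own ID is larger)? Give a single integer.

Round 1: pos1(id69) recv 68: drop; pos2(id92) recv 69: drop; pos3(id34) recv 92: fwd; pos4(id19) recv 34: fwd; pos5(id50) recv 19: drop; pos6(id40) recv 50: fwd; pos0(id68) recv 40: drop
Round 2: pos4(id19) recv 92: fwd; pos5(id50) recv 34: drop; pos0(id68) recv 50: drop
Round 3: pos5(id50) recv 92: fwd
Round 4: pos6(id40) recv 92: fwd
Round 5: pos0(id68) recv 92: fwd
Round 6: pos1(id69) recv 92: fwd
Round 7: pos2(id92) recv 92: ELECTED
Message ID 34 originates at pos 3; dropped at pos 5 in round 2

Answer: 2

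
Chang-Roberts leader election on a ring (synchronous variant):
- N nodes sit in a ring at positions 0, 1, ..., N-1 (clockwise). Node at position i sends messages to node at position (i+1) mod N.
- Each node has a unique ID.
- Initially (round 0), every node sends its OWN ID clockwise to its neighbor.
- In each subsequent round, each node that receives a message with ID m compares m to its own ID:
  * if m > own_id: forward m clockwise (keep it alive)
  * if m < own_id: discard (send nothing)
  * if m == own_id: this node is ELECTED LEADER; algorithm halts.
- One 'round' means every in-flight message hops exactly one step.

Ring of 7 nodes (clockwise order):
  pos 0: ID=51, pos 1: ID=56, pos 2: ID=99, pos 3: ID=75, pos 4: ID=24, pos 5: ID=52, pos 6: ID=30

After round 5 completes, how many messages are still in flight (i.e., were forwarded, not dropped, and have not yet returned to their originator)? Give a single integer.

Answer: 2

Derivation:
Round 1: pos1(id56) recv 51: drop; pos2(id99) recv 56: drop; pos3(id75) recv 99: fwd; pos4(id24) recv 75: fwd; pos5(id52) recv 24: drop; pos6(id30) recv 52: fwd; pos0(id51) recv 30: drop
Round 2: pos4(id24) recv 99: fwd; pos5(id52) recv 75: fwd; pos0(id51) recv 52: fwd
Round 3: pos5(id52) recv 99: fwd; pos6(id30) recv 75: fwd; pos1(id56) recv 52: drop
Round 4: pos6(id30) recv 99: fwd; pos0(id51) recv 75: fwd
Round 5: pos0(id51) recv 99: fwd; pos1(id56) recv 75: fwd
After round 5: 2 messages still in flight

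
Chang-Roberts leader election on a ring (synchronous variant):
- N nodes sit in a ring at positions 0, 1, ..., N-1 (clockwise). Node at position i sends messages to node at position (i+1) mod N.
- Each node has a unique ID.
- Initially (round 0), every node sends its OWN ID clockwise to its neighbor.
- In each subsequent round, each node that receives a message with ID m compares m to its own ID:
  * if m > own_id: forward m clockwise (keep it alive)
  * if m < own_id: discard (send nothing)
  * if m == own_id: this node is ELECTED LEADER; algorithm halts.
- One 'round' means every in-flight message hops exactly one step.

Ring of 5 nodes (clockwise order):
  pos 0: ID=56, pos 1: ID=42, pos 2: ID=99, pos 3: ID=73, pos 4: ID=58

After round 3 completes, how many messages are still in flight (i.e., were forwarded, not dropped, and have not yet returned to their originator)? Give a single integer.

Answer: 2

Derivation:
Round 1: pos1(id42) recv 56: fwd; pos2(id99) recv 42: drop; pos3(id73) recv 99: fwd; pos4(id58) recv 73: fwd; pos0(id56) recv 58: fwd
Round 2: pos2(id99) recv 56: drop; pos4(id58) recv 99: fwd; pos0(id56) recv 73: fwd; pos1(id42) recv 58: fwd
Round 3: pos0(id56) recv 99: fwd; pos1(id42) recv 73: fwd; pos2(id99) recv 58: drop
After round 3: 2 messages still in flight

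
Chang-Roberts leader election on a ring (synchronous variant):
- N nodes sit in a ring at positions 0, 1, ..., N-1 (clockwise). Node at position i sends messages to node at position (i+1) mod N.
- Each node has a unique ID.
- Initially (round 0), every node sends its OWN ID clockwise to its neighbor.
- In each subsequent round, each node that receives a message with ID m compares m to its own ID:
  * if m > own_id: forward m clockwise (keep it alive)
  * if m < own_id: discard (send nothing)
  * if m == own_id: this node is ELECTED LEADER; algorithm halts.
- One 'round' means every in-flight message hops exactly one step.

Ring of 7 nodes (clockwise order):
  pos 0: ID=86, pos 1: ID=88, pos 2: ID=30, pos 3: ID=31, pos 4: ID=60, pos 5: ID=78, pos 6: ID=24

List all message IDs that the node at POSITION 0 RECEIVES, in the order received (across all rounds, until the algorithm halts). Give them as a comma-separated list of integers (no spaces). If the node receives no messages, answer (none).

Round 1: pos1(id88) recv 86: drop; pos2(id30) recv 88: fwd; pos3(id31) recv 30: drop; pos4(id60) recv 31: drop; pos5(id78) recv 60: drop; pos6(id24) recv 78: fwd; pos0(id86) recv 24: drop
Round 2: pos3(id31) recv 88: fwd; pos0(id86) recv 78: drop
Round 3: pos4(id60) recv 88: fwd
Round 4: pos5(id78) recv 88: fwd
Round 5: pos6(id24) recv 88: fwd
Round 6: pos0(id86) recv 88: fwd
Round 7: pos1(id88) recv 88: ELECTED

Answer: 24,78,88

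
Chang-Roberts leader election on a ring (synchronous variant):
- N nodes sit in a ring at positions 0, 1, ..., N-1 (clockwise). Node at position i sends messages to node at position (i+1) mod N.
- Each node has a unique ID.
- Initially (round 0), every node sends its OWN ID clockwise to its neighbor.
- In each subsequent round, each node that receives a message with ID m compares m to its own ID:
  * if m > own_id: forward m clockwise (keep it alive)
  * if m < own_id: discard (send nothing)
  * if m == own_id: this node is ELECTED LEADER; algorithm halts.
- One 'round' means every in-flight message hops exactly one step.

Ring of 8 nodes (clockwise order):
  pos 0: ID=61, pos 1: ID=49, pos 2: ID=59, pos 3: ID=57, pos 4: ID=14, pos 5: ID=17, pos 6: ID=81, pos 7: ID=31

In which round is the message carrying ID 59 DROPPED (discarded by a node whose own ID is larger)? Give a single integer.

Round 1: pos1(id49) recv 61: fwd; pos2(id59) recv 49: drop; pos3(id57) recv 59: fwd; pos4(id14) recv 57: fwd; pos5(id17) recv 14: drop; pos6(id81) recv 17: drop; pos7(id31) recv 81: fwd; pos0(id61) recv 31: drop
Round 2: pos2(id59) recv 61: fwd; pos4(id14) recv 59: fwd; pos5(id17) recv 57: fwd; pos0(id61) recv 81: fwd
Round 3: pos3(id57) recv 61: fwd; pos5(id17) recv 59: fwd; pos6(id81) recv 57: drop; pos1(id49) recv 81: fwd
Round 4: pos4(id14) recv 61: fwd; pos6(id81) recv 59: drop; pos2(id59) recv 81: fwd
Round 5: pos5(id17) recv 61: fwd; pos3(id57) recv 81: fwd
Round 6: pos6(id81) recv 61: drop; pos4(id14) recv 81: fwd
Round 7: pos5(id17) recv 81: fwd
Round 8: pos6(id81) recv 81: ELECTED
Message ID 59 originates at pos 2; dropped at pos 6 in round 4

Answer: 4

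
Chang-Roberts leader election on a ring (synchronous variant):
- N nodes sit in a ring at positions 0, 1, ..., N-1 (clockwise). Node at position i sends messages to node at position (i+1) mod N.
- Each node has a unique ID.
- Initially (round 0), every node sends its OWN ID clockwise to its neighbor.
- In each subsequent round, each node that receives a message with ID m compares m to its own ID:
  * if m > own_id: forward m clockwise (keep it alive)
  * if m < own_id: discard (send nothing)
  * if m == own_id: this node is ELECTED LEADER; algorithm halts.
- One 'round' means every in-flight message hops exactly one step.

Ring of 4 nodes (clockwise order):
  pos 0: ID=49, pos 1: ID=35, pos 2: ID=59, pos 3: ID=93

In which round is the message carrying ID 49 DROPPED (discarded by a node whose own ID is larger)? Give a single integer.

Round 1: pos1(id35) recv 49: fwd; pos2(id59) recv 35: drop; pos3(id93) recv 59: drop; pos0(id49) recv 93: fwd
Round 2: pos2(id59) recv 49: drop; pos1(id35) recv 93: fwd
Round 3: pos2(id59) recv 93: fwd
Round 4: pos3(id93) recv 93: ELECTED
Message ID 49 originates at pos 0; dropped at pos 2 in round 2

Answer: 2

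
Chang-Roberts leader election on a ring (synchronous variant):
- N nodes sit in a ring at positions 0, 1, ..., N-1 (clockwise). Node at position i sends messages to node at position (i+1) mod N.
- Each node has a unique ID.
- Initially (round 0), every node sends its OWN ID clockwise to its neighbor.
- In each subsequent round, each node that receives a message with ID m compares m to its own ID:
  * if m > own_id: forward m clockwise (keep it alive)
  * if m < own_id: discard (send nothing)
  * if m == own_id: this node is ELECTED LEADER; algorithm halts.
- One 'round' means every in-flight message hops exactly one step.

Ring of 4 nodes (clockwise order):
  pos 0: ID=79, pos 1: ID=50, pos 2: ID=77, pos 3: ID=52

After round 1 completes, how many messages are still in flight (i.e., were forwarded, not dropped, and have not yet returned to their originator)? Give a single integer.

Round 1: pos1(id50) recv 79: fwd; pos2(id77) recv 50: drop; pos3(id52) recv 77: fwd; pos0(id79) recv 52: drop
After round 1: 2 messages still in flight

Answer: 2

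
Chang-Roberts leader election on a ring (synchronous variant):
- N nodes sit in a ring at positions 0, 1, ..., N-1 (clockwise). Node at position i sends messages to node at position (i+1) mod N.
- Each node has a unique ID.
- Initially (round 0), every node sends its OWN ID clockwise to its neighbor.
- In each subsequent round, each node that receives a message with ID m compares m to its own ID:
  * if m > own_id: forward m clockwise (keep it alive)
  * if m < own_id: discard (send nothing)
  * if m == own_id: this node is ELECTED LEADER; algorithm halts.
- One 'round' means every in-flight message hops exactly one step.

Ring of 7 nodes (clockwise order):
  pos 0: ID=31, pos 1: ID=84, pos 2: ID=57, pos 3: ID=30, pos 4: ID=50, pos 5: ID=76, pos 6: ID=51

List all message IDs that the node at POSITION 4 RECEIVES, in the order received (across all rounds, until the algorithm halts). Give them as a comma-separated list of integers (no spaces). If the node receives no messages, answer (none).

Answer: 30,57,84

Derivation:
Round 1: pos1(id84) recv 31: drop; pos2(id57) recv 84: fwd; pos3(id30) recv 57: fwd; pos4(id50) recv 30: drop; pos5(id76) recv 50: drop; pos6(id51) recv 76: fwd; pos0(id31) recv 51: fwd
Round 2: pos3(id30) recv 84: fwd; pos4(id50) recv 57: fwd; pos0(id31) recv 76: fwd; pos1(id84) recv 51: drop
Round 3: pos4(id50) recv 84: fwd; pos5(id76) recv 57: drop; pos1(id84) recv 76: drop
Round 4: pos5(id76) recv 84: fwd
Round 5: pos6(id51) recv 84: fwd
Round 6: pos0(id31) recv 84: fwd
Round 7: pos1(id84) recv 84: ELECTED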